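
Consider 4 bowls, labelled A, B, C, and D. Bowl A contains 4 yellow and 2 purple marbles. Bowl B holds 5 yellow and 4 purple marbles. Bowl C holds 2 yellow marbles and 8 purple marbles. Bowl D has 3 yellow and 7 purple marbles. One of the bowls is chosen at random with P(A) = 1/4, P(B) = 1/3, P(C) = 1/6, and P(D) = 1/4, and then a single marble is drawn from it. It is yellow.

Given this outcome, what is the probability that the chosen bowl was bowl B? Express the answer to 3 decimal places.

The likelihood of this draw under each hypothesis: P(data | bowl A) = (4/6) = 0.66667; P(data | bowl B) = (5/9) = 0.55556; P(data | bowl C) = (2/10) = 0.2; P(data | bowl D) = (3/10) = 0.3.
The prior-weighted likelihoods are 1/4 · 0.66667 = 0.16667, 1/3 · 0.55556 = 0.18519, 1/6 · 0.2 = 0.033333, 1/4 · 0.3 = 0.075; these sum to 0.46019.
By Bayes' rule, P(bowl B | data) = (0.18519) / (0.46019) = 0.40241.

0.402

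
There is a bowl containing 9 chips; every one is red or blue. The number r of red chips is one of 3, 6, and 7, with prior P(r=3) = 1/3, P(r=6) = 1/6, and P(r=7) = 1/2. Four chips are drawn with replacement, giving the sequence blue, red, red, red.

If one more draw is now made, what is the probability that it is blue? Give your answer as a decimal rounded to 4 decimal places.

Under each hypothesis, the probability of the observed sequence is: P(data | r = 3) = (6/9)(3/9)(3/9)(3/9) = 0.024691; P(data | r = 6) = (3/9)(6/9)(6/9)(6/9) = 0.098765; P(data | r = 7) = (2/9)(7/9)(7/9)(7/9) = 0.10456.
Weighting by the prior gives 1/3 · 0.024691 = 0.0082305, 1/6 · 0.098765 = 0.016461, 1/2 · 0.10456 = 0.052279; these sum to 0.07697.
Normalising, the posterior is P(r = 3 | data) = 0.10693, P(r = 6 | data) = 0.21386, P(r = 7 | data) = 0.67921.
Averaging over the posterior, P(blue next | data) = (2/3)(0.10693) + (1/3)(0.21386) + (2/9)(0.67921) = 0.29351.

0.2935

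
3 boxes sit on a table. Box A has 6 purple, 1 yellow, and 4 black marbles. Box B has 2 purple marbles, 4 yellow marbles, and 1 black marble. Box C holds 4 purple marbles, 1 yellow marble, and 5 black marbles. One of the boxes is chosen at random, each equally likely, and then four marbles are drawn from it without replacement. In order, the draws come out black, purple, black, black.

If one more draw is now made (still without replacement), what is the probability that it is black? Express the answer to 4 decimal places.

For each hypothesis, P(data | H) works out to: P(data | box A) = (4/11)(6/10)(3/9)(2/8) = 0.018182; P(data | box B) = (1/7)(2/6)(0/5) = 0; P(data | box C) = (5/10)(4/9)(4/8)(3/7) = 0.047619.
Weighting by the prior gives 1/3 · 0.018182 = 0.0060606, 1/3 · 0 = 0, 1/3 · 0.047619 = 0.015873; summing to 0.021934.
Dividing through by the total gives posterior P(box A | data) = 0.27632, P(box B | data) = 0, P(box C | data) = 0.72368.
So P(black next | data) = Σ P(black next | H) P(H | data) = (1/7)(0.27632) + (1/3)(0.72368) = 0.2807.

0.2807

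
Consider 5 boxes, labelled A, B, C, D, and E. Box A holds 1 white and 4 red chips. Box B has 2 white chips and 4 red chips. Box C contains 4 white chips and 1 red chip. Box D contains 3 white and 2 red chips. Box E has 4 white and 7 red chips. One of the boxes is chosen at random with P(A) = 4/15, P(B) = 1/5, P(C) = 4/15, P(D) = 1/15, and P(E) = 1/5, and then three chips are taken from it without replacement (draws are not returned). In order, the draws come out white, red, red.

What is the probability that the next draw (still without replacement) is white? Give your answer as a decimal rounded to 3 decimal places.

The likelihood of the observed sequence under each hypothesis: P(data | box A) = (1/5)(4/4)(3/3) = 0.2; P(data | box B) = (2/6)(4/5)(3/4) = 0.2; P(data | box C) = (4/5)(1/4)(0/3) = 0; P(data | box D) = (3/5)(2/4)(1/3) = 0.1; P(data | box E) = (4/11)(7/10)(6/9) = 0.1697.
The prior-weighted likelihoods are 4/15 · 0.2 = 0.053333, 1/5 · 0.2 = 0.04, 4/15 · 0 = 0, 1/15 · 0.1 = 0.0066667, 1/5 · 0.1697 = 0.033939; summing to 0.13394.
Dividing through by the total gives posterior P(box A | data) = 0.39819, P(box B | data) = 0.29864, P(box C | data) = 0, P(box D | data) = 0.049774, P(box E | data) = 0.25339.
Averaging over the posterior, P(white next | data) = (0)(0.39819) + (1/3)(0.29864) + (1)(0.049774) + (3/8)(0.25339) = 0.24434.

0.244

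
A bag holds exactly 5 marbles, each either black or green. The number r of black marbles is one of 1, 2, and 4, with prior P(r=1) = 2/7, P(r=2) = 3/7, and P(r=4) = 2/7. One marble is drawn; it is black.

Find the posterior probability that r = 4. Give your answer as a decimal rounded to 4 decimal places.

Under each hypothesis, the probability of this draw is: P(data | r = 1) = (1/5) = 1/5; P(data | r = 2) = (2/5) = 2/5; P(data | r = 4) = (4/5) = 4/5.
Weighting by the prior gives 2/7 · 1/5 = 2/35, 3/7 · 2/5 = 6/35, 2/7 · 4/5 = 8/35; these sum to 16/35.
Therefore the posterior P(r = 4 | data) = (8/35) / (16/35) = 1/2.

0.5000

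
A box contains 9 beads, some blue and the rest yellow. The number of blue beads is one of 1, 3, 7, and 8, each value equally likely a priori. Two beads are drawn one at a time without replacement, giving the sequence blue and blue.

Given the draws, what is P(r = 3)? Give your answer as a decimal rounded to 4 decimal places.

0.0577

Under each hypothesis, the probability of the observed sequence is: P(data | r = 1) = (1/9)(0/8) = 0; P(data | r = 3) = (3/9)(2/8) = 1/12; P(data | r = 7) = (7/9)(6/8) = 7/12; P(data | r = 8) = (8/9)(7/8) = 7/9.
Multiplying each by its prior: 1/4 · 0 = 0, 1/4 · 1/12 = 1/48, 1/4 · 7/12 = 7/48, 1/4 · 7/9 = 7/36; summing to 13/36.
By Bayes' rule, P(r = 3 | data) = (1/48) / (13/36) = 3/52.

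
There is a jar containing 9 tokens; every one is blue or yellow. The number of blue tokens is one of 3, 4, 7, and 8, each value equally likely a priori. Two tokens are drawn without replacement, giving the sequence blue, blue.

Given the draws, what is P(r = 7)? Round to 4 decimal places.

For each hypothesis, P(data | H) works out to: P(data | r = 3) = (3/9)(2/8) = 1/12; P(data | r = 4) = (4/9)(3/8) = 1/6; P(data | r = 7) = (7/9)(6/8) = 7/12; P(data | r = 8) = (8/9)(7/8) = 7/9.
The prior-weighted likelihoods are 1/4 · 1/12 = 1/48, 1/4 · 1/6 = 1/24, 1/4 · 7/12 = 7/48, 1/4 · 7/9 = 7/36; summing to 29/72.
So P(r = 7 | data) = (7/48) / (29/72) = 21/58.

0.3621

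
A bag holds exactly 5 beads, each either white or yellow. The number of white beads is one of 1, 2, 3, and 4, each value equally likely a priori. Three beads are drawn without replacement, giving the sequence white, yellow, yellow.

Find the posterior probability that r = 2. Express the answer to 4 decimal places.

For each hypothesis, P(data | H) works out to: P(data | r = 1) = (1/5)(4/4)(3/3) = 1/5; P(data | r = 2) = (2/5)(3/4)(2/3) = 1/5; P(data | r = 3) = (3/5)(2/4)(1/3) = 1/10; P(data | r = 4) = (4/5)(1/4)(0/3) = 0.
The prior-weighted likelihoods are 1/4 · 1/5 = 1/20, 1/4 · 1/5 = 1/20, 1/4 · 1/10 = 1/40, 1/4 · 0 = 0; summing to 1/8.
Therefore the posterior P(r = 2 | data) = (1/20) / (1/8) = 2/5.

0.4000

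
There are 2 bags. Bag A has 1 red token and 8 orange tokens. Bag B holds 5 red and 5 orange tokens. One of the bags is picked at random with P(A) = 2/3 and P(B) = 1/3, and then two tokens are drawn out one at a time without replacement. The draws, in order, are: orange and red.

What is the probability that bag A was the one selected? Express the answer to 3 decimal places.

Under each hypothesis, the probability of the observed sequence is: P(data | bag A) = (8/9)(1/8) = 1/9; P(data | bag B) = (5/10)(5/9) = 5/18.
Weighting by the prior gives 2/3 · 1/9 = 2/27, 1/3 · 5/18 = 5/54; summing to 1/6.
So P(bag A | data) = (2/27) / (1/6) = 4/9.

0.444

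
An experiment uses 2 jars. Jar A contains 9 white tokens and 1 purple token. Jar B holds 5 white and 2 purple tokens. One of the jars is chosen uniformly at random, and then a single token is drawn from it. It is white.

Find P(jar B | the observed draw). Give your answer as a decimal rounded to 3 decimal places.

Under each hypothesis, the probability of this draw is: P(data | jar A) = (9/10) = 9/10; P(data | jar B) = (5/7) = 5/7.
Multiplying each by its prior: 1/2 · 9/10 = 9/20, 1/2 · 5/7 = 5/14; these sum to 113/140.
So P(jar B | data) = (5/14) / (113/140) = 50/113.

0.442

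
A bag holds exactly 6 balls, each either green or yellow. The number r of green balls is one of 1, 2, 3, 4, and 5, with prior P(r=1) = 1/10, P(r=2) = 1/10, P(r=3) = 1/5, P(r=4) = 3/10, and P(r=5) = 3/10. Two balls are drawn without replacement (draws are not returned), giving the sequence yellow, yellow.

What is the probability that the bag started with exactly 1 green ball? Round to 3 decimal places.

Compute the likelihood of the observed sequence for each case: P(data | r = 1) = (5/6)(4/5) = 2/3; P(data | r = 2) = (4/6)(3/5) = 2/5; P(data | r = 3) = (3/6)(2/5) = 1/5; P(data | r = 4) = (2/6)(1/5) = 1/15; P(data | r = 5) = (1/6)(0/5) = 0.
Multiplying each by its prior: 1/10 · 2/3 = 1/15, 1/10 · 2/5 = 1/25, 1/5 · 1/5 = 1/25, 3/10 · 1/15 = 1/50, 3/10 · 0 = 0; summing to 1/6.
By Bayes' rule, P(r = 1 | data) = (1/15) / (1/6) = 2/5.

0.400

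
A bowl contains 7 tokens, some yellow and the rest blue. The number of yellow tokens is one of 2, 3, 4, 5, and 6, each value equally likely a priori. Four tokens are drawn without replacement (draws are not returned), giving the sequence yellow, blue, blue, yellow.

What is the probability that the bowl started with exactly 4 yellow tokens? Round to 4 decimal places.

0.3214

Compute the likelihood of the observed sequence for each case: P(data | r = 2) = (2/7)(5/6)(4/5)(1/4) = 1/21; P(data | r = 3) = (3/7)(4/6)(3/5)(2/4) = 3/35; P(data | r = 4) = (4/7)(3/6)(2/5)(3/4) = 3/35; P(data | r = 5) = (5/7)(2/6)(1/5)(4/4) = 1/21; P(data | r = 6) = (6/7)(1/6)(0/5) = 0.
The prior-weighted likelihoods are 1/5 · 1/21 = 1/105, 1/5 · 3/35 = 3/175, 1/5 · 3/35 = 3/175, 1/5 · 1/21 = 1/105, 1/5 · 0 = 0; these sum to 4/75.
By Bayes' rule, P(r = 4 | data) = (3/175) / (4/75) = 9/28.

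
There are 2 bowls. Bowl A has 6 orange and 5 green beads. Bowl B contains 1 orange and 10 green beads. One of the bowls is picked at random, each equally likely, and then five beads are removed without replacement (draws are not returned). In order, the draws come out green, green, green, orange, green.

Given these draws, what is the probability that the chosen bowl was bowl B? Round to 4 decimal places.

The likelihood of the observed sequence under each hypothesis: P(data | bowl A) = (5/11)(4/10)(3/9)(6/8)(2/7) = 1/77; P(data | bowl B) = (10/11)(9/10)(8/9)(1/8)(7/7) = 1/11.
Weighting by the prior gives 1/2 · 1/77 = 1/154, 1/2 · 1/11 = 1/22; summing to 4/77.
Therefore the posterior P(bowl B | data) = (1/22) / (4/77) = 7/8.

0.8750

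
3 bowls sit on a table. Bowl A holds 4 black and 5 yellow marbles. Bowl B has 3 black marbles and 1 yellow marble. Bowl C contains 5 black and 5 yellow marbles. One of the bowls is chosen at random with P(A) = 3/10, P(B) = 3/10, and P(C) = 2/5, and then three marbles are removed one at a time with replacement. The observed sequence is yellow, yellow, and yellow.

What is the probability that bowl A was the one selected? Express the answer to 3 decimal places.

Under each hypothesis, the probability of the observed sequence is: P(data | bowl A) = (5/9)(5/9)(5/9) = 0.17147; P(data | bowl B) = (1/4)(1/4)(1/4) = 0.015625; P(data | bowl C) = (5/10)(5/10)(5/10) = 0.125.
Weighting by the prior gives 3/10 · 0.17147 = 0.05144, 3/10 · 0.015625 = 0.0046875, 2/5 · 0.125 = 0.05; with total 0.10613.
So P(bowl A | data) = (0.05144) / (0.10613) = 0.4847.

0.485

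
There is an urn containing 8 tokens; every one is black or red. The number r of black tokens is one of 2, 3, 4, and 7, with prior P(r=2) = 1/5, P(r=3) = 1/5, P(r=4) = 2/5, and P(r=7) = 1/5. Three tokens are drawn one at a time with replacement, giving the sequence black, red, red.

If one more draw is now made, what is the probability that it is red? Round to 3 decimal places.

For each hypothesis, P(data | H) works out to: P(data | r = 2) = (2/8)(6/8)(6/8) = 0.14062; P(data | r = 3) = (3/8)(5/8)(5/8) = 0.14648; P(data | r = 4) = (4/8)(4/8)(4/8) = 0.125; P(data | r = 7) = (7/8)(1/8)(1/8) = 0.013672.
Multiplying each by its prior: 1/5 · 0.14062 = 0.028125, 1/5 · 0.14648 = 0.029297, 2/5 · 0.125 = 0.05, 1/5 · 0.013672 = 0.0027344; with total 0.11016.
Dividing through by the total gives posterior P(r = 2 | data) = 0.25532, P(r = 3 | data) = 0.26596, P(r = 4 | data) = 0.4539, P(r = 7 | data) = 0.024823.
Averaging over the posterior, P(red next | data) = (3/4)(0.25532) + (5/8)(0.26596) + (1/2)(0.4539) + (1/8)(0.024823) = 0.58777.

0.588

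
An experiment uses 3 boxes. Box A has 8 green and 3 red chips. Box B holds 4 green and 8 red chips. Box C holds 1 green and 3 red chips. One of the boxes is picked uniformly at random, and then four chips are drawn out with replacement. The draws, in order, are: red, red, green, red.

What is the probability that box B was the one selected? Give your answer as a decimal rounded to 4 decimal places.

For each hypothesis, P(data | H) works out to: P(data | box A) = (3/11)(3/11)(8/11)(3/11) = 0.014753; P(data | box B) = (8/12)(8/12)(4/12)(8/12) = 0.098765; P(data | box C) = (3/4)(3/4)(1/4)(3/4) = 0.10547.
The prior-weighted likelihoods are 1/3 · 0.014753 = 0.0049177, 1/3 · 0.098765 = 0.032922, 1/3 · 0.10547 = 0.035156; summing to 0.072996.
So P(box B | data) = (0.032922) / (0.072996) = 0.45101.

0.4510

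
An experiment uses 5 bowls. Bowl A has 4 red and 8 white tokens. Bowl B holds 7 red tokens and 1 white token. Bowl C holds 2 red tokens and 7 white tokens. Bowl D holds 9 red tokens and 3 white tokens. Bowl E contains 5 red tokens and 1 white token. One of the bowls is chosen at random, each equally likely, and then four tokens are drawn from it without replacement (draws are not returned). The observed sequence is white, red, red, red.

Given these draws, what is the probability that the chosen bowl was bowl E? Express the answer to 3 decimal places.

For each hypothesis, P(data | H) works out to: P(data | bowl A) = (8/12)(4/11)(3/10)(2/9) = 0.016162; P(data | bowl B) = (1/8)(7/7)(6/6)(5/5) = 0.125; P(data | bowl C) = (7/9)(2/8)(1/7)(0/6) = 0; P(data | bowl D) = (3/12)(9/11)(8/10)(7/9) = 0.12727; P(data | bowl E) = (1/6)(5/5)(4/4)(3/3) = 0.16667.
The prior-weighted likelihoods are 1/5 · 0.016162 = 0.0032323, 1/5 · 0.125 = 0.025, 1/5 · 0 = 0, 1/5 · 0.12727 = 0.025455, 1/5 · 0.16667 = 0.033333; with total 0.08702.
By Bayes' rule, P(bowl E | data) = (0.033333) / (0.08702) = 0.38305.

0.383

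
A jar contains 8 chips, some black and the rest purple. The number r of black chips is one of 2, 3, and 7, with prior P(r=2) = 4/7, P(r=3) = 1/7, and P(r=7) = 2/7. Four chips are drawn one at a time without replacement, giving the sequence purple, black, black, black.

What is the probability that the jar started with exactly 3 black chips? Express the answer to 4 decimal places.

For each hypothesis, P(data | H) works out to: P(data | r = 2) = (6/8)(2/7)(1/6)(0/5) = 0; P(data | r = 3) = (5/8)(3/7)(2/6)(1/5) = 1/56; P(data | r = 7) = (1/8)(7/7)(6/6)(5/5) = 1/8.
Multiplying each by its prior: 4/7 · 0 = 0, 1/7 · 1/56 = 1/392, 2/7 · 1/8 = 1/28; summing to 15/392.
So P(r = 3 | data) = (1/392) / (15/392) = 1/15.

0.0667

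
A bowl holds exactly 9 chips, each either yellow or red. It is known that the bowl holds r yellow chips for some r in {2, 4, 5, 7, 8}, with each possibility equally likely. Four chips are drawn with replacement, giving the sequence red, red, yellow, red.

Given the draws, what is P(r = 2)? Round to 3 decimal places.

0.437

Compute the likelihood of the observed sequence for each case: P(data | r = 2) = (7/9)(7/9)(2/9)(7/9) = 0.10456; P(data | r = 4) = (5/9)(5/9)(4/9)(5/9) = 0.076208; P(data | r = 5) = (4/9)(4/9)(5/9)(4/9) = 0.048773; P(data | r = 7) = (2/9)(2/9)(7/9)(2/9) = 0.0085353; P(data | r = 8) = (1/9)(1/9)(8/9)(1/9) = 0.0012193.
Weighting by the prior gives 1/5 · 0.10456 = 0.020911, 1/5 · 0.076208 = 0.015242, 1/5 · 0.048773 = 0.0097546, 1/5 · 0.0085353 = 0.0017071, 1/5 · 0.0012193 = 0.00024387; summing to 0.047859.
Hence P(r = 2 | data) = (0.020911) / (0.047859) = 0.43694.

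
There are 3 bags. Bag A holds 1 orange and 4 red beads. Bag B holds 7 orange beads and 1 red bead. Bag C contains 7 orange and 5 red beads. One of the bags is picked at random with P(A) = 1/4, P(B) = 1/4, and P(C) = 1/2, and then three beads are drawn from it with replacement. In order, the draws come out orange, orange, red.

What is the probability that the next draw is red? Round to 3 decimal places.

0.379

For each hypothesis, P(data | H) works out to: P(data | bag A) = (1/5)(1/5)(4/5) = 0.032; P(data | bag B) = (7/8)(7/8)(1/8) = 0.095703; P(data | bag C) = (7/12)(7/12)(5/12) = 0.14178.
Weighting by the prior gives 1/4 · 0.032 = 0.008, 1/4 · 0.095703 = 0.023926, 1/2 · 0.14178 = 0.070891; summing to 0.10282.
The posterior is then P(bag A | data) = 0.077808, P(bag B | data) = 0.2327, P(bag C | data) = 0.68949.
So P(red next | data) = Σ P(red next | H) P(H | data) = (4/5)(0.077808) + (1/8)(0.2327) + (5/12)(0.68949) = 0.37862.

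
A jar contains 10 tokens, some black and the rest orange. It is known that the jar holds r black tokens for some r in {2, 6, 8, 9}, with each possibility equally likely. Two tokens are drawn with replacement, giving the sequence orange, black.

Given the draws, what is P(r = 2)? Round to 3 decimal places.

Compute the likelihood of the observed sequence for each case: P(data | r = 2) = (8/10)(2/10) = 4/25; P(data | r = 6) = (4/10)(6/10) = 6/25; P(data | r = 8) = (2/10)(8/10) = 4/25; P(data | r = 9) = (1/10)(9/10) = 9/100.
Multiplying each by its prior: 1/4 · 4/25 = 1/25, 1/4 · 6/25 = 3/50, 1/4 · 4/25 = 1/25, 1/4 · 9/100 = 9/400; with total 13/80.
By Bayes' rule, P(r = 2 | data) = (1/25) / (13/80) = 16/65.

0.246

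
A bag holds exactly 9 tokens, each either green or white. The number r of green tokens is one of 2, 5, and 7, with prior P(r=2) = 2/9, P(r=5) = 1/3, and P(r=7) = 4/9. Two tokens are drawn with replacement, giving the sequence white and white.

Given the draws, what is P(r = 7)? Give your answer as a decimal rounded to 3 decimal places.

Compute the likelihood of the observed sequence for each case: P(data | r = 2) = (7/9)(7/9) = 49/81; P(data | r = 5) = (4/9)(4/9) = 16/81; P(data | r = 7) = (2/9)(2/9) = 4/81.
Weighting by the prior gives 2/9 · 49/81 = 98/729, 1/3 · 16/81 = 16/243, 4/9 · 4/81 = 16/729; with total 2/9.
By Bayes' rule, P(r = 7 | data) = (16/729) / (2/9) = 8/81.

0.099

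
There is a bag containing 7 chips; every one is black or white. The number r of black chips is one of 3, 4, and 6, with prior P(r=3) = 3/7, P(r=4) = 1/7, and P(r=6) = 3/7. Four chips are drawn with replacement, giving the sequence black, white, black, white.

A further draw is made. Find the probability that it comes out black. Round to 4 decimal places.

Under each hypothesis, the probability of the observed sequence is: P(data | r = 3) = (3/7)(4/7)(3/7)(4/7) = 0.059975; P(data | r = 4) = (4/7)(3/7)(4/7)(3/7) = 0.059975; P(data | r = 6) = (6/7)(1/7)(6/7)(1/7) = 0.014994.
The prior-weighted likelihoods are 3/7 · 0.059975 = 0.025704, 1/7 · 0.059975 = 0.0085679, 3/7 · 0.014994 = 0.0064259; with total 0.040697.
The posterior is then P(r = 3 | data) = 0.63158, P(r = 4 | data) = 0.21053, P(r = 6 | data) = 0.15789.
The predictive probability is P(black next | data) = (3/7)(0.63158) + (4/7)(0.21053) + (6/7)(0.15789) = 0.52632.

0.5263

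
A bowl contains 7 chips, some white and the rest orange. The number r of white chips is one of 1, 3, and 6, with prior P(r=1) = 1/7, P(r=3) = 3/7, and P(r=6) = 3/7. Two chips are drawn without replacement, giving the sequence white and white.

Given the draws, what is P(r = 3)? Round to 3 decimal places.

0.167

The likelihood of the observed sequence under each hypothesis: P(data | r = 1) = (1/7)(0/6) = 0; P(data | r = 3) = (3/7)(2/6) = 1/7; P(data | r = 6) = (6/7)(5/6) = 5/7.
The prior-weighted likelihoods are 1/7 · 0 = 0, 3/7 · 1/7 = 3/49, 3/7 · 5/7 = 15/49; summing to 18/49.
By Bayes' rule, P(r = 3 | data) = (3/49) / (18/49) = 1/6.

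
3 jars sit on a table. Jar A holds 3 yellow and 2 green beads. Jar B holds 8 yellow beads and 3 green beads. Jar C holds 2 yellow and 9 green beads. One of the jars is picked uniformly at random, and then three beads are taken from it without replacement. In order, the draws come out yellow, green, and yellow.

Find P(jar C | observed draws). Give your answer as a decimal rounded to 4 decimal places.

0.0469

For each hypothesis, P(data | H) works out to: P(data | jar A) = (3/5)(2/4)(2/3) = 1/5; P(data | jar B) = (8/11)(3/10)(7/9) = 28/165; P(data | jar C) = (2/11)(9/10)(1/9) = 1/55.
The prior-weighted likelihoods are 1/3 · 1/5 = 1/15, 1/3 · 28/165 = 28/495, 1/3 · 1/55 = 1/165; with total 64/495.
Therefore the posterior P(jar C | data) = (1/165) / (64/495) = 3/64.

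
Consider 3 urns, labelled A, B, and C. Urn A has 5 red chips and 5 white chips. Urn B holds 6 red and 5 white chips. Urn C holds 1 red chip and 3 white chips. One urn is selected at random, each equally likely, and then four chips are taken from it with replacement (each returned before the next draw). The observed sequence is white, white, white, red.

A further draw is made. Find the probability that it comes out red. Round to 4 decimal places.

The likelihood of the observed sequence under each hypothesis: P(data | urn A) = (5/10)(5/10)(5/10)(5/10) = 0.0625; P(data | urn B) = (5/11)(5/11)(5/11)(6/11) = 0.051226; P(data | urn C) = (3/4)(3/4)(3/4)(1/4) = 0.10547.
Multiplying each by its prior: 1/3 · 0.0625 = 0.020833, 1/3 · 0.051226 = 0.017075, 1/3 · 0.10547 = 0.035156; these sum to 0.073065.
The posterior is then P(urn A | data) = 0.28513, P(urn B | data) = 0.2337, P(urn C | data) = 0.48116.
So P(red next | data) = Σ P(red next | H) P(H | data) = (1/2)(0.28513) + (6/11)(0.2337) + (1/4)(0.48116) = 0.39033.

0.3903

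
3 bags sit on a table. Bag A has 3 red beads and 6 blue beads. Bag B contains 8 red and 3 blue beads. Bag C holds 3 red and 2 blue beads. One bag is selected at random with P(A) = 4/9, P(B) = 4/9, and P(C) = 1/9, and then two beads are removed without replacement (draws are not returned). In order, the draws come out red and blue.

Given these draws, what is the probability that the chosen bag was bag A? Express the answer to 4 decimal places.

The likelihood of the observed sequence under each hypothesis: P(data | bag A) = (3/9)(6/8) = 1/4; P(data | bag B) = (8/11)(3/10) = 12/55; P(data | bag C) = (3/5)(2/4) = 3/10.
Weighting by the prior gives 4/9 · 1/4 = 1/9, 4/9 · 12/55 = 16/165, 1/9 · 3/10 = 1/30; with total 239/990.
Therefore the posterior P(bag A | data) = (1/9) / (239/990) = 110/239.

0.4603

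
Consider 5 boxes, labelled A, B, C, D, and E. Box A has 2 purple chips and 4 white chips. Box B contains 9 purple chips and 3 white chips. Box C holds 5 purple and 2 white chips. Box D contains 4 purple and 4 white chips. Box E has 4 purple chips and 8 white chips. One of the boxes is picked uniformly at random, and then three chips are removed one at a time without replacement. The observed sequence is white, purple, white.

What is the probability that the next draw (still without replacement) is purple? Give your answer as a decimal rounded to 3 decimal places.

0.487

The likelihood of the observed sequence under each hypothesis: P(data | box A) = (4/6)(2/5)(3/4) = 0.2; P(data | box B) = (3/12)(9/11)(2/10) = 0.040909; P(data | box C) = (2/7)(5/6)(1/5) = 0.047619; P(data | box D) = (4/8)(4/7)(3/6) = 0.14286; P(data | box E) = (8/12)(4/11)(7/10) = 0.1697.
Multiplying each by its prior: 1/5 · 0.2 = 0.04, 1/5 · 0.040909 = 0.0081818, 1/5 · 0.047619 = 0.0095238, 1/5 · 0.14286 = 0.028571, 1/5 · 0.1697 = 0.033939; with total 0.12022.
The posterior is then P(box A | data) = 0.33273, P(box B | data) = 0.068059, P(box C | data) = 0.079222, P(box D | data) = 0.23767, P(box E | data) = 0.28232.
The predictive probability is P(purple next | data) = (1/3)(0.33273) + (8/9)(0.068059) + (1)(0.079222) + (3/5)(0.23767) + (1/3)(0.28232) = 0.48734.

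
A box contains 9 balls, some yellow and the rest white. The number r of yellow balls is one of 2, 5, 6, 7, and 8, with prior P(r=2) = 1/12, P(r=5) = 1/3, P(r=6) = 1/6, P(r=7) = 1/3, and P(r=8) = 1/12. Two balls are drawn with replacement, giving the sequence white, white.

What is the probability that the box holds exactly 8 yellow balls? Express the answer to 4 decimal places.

0.0068

The likelihood of the observed sequence under each hypothesis: P(data | r = 2) = (7/9)(7/9) = 49/81; P(data | r = 5) = (4/9)(4/9) = 16/81; P(data | r = 6) = (3/9)(3/9) = 1/9; P(data | r = 7) = (2/9)(2/9) = 4/81; P(data | r = 8) = (1/9)(1/9) = 1/81.
Weighting by the prior gives 1/12 · 49/81 = 49/972, 1/3 · 16/81 = 16/243, 1/6 · 1/9 = 1/54, 1/3 · 4/81 = 4/243, 1/12 · 1/81 = 1/972; with total 37/243.
Hence P(r = 8 | data) = (1/972) / (37/243) = 1/148.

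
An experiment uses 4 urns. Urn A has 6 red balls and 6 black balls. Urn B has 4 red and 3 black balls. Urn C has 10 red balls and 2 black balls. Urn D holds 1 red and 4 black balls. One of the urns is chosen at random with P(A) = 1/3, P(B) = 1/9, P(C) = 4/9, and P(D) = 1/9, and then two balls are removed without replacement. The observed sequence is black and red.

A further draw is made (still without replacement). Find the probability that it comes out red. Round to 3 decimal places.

0.590

For each hypothesis, P(data | H) works out to: P(data | urn A) = (6/12)(6/11) = 0.27273; P(data | urn B) = (3/7)(4/6) = 0.28571; P(data | urn C) = (2/12)(10/11) = 0.15152; P(data | urn D) = (4/5)(1/4) = 0.2.
Multiplying each by its prior: 1/3 · 0.27273 = 0.090909, 1/9 · 0.28571 = 0.031746, 4/9 · 0.15152 = 0.06734, 1/9 · 0.2 = 0.022222; summing to 0.21222.
Dividing through by the total gives posterior P(urn A | data) = 0.42838, P(urn B | data) = 0.14959, P(urn C | data) = 0.31732, P(urn D | data) = 0.10471.
Averaging over the posterior, P(red next | data) = (1/2)(0.42838) + (3/5)(0.14959) + (9/10)(0.31732) + (0)(0.10471) = 0.58953.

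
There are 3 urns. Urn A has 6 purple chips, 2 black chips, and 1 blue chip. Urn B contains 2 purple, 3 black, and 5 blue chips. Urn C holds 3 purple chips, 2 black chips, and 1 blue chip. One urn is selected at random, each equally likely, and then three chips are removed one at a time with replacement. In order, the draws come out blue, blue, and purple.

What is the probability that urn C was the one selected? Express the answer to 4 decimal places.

0.1926

Compute the likelihood of the observed sequence for each case: P(data | urn A) = (1/9)(1/9)(6/9) = 0.0082305; P(data | urn B) = (5/10)(5/10)(2/10) = 0.05; P(data | urn C) = (1/6)(1/6)(3/6) = 0.013889.
Multiplying each by its prior: 1/3 · 0.0082305 = 0.0027435, 1/3 · 0.05 = 0.016667, 1/3 · 0.013889 = 0.0046296; summing to 0.02404.
By Bayes' rule, P(urn C | data) = (0.0046296) / (0.02404) = 0.19258.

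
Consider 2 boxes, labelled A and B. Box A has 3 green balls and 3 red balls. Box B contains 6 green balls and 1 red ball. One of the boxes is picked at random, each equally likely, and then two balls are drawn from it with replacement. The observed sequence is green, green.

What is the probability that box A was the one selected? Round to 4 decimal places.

The likelihood of the observed sequence under each hypothesis: P(data | box A) = (3/6)(3/6) = 1/4; P(data | box B) = (6/7)(6/7) = 36/49.
The prior-weighted likelihoods are 1/2 · 1/4 = 1/8, 1/2 · 36/49 = 18/49; summing to 193/392.
By Bayes' rule, P(box A | data) = (1/8) / (193/392) = 49/193.

0.2539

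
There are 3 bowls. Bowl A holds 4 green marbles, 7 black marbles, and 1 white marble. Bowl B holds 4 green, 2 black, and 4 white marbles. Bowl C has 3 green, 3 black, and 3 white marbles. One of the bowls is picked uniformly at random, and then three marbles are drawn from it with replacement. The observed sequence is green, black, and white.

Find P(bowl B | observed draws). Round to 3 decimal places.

0.375

The likelihood of the observed sequence under each hypothesis: P(data | bowl A) = (4/12)(7/12)(1/12) = 0.016204; P(data | bowl B) = (4/10)(2/10)(4/10) = 0.032; P(data | bowl C) = (3/9)(3/9)(3/9) = 0.037037.
Weighting by the prior gives 1/3 · 0.016204 = 0.0054012, 1/3 · 0.032 = 0.010667, 1/3 · 0.037037 = 0.012346; summing to 0.028414.
Hence P(bowl B | data) = (0.010667) / (0.028414) = 0.37541.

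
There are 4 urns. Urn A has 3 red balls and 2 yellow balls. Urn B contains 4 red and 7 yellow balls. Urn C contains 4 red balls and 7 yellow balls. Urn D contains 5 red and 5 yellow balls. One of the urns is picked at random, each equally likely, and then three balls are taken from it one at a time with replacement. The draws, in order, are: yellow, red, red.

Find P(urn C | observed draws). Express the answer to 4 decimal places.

0.1924

Compute the likelihood of the observed sequence for each case: P(data | urn A) = (2/5)(3/5)(3/5) = 0.144; P(data | urn B) = (7/11)(4/11)(4/11) = 0.084147; P(data | urn C) = (7/11)(4/11)(4/11) = 0.084147; P(data | urn D) = (5/10)(5/10)(5/10) = 0.125.
Weighting by the prior gives 1/4 · 0.144 = 0.036, 1/4 · 0.084147 = 0.021037, 1/4 · 0.084147 = 0.021037, 1/4 · 0.125 = 0.03125; with total 0.10932.
So P(urn C | data) = (0.021037) / (0.10932) = 0.19243.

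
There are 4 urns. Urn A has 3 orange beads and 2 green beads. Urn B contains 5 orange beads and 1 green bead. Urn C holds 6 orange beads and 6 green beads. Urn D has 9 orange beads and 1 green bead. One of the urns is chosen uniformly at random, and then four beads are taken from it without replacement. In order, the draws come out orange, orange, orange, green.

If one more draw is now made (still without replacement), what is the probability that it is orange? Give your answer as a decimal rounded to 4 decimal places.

The likelihood of the observed sequence under each hypothesis: P(data | urn A) = (3/5)(2/4)(1/3)(2/2) = 1/10; P(data | urn B) = (5/6)(4/5)(3/4)(1/3) = 1/6; P(data | urn C) = (6/12)(5/11)(4/10)(6/9) = 2/33; P(data | urn D) = (9/10)(8/9)(7/8)(1/7) = 1/10.
Weighting by the prior gives 1/4 · 1/10 = 1/40, 1/4 · 1/6 = 1/24, 1/4 · 2/33 = 1/66, 1/4 · 1/10 = 1/40; these sum to 47/440.
The posterior is then P(urn A | data) = 11/47, P(urn B | data) = 55/141, P(urn C | data) = 20/141, P(urn D | data) = 11/47.
The predictive probability is P(orange next | data) = (0)(11/47) + (1)(55/141) + (3/8)(20/141) + (1)(11/47) = 191/282.

0.6773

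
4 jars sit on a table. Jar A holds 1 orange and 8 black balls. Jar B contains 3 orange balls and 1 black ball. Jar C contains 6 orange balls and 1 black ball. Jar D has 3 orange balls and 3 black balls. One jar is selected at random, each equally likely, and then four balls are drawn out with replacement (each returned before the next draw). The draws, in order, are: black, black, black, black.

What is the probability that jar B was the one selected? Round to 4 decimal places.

Under each hypothesis, the probability of the observed sequence is: P(data | jar A) = (8/9)(8/9)(8/9)(8/9) = 0.6243; P(data | jar B) = (1/4)(1/4)(1/4)(1/4) = 0.0039062; P(data | jar C) = (1/7)(1/7)(1/7)(1/7) = 0.00041649; P(data | jar D) = (3/6)(3/6)(3/6)(3/6) = 0.0625.
Multiplying each by its prior: 1/4 · 0.6243 = 0.15607, 1/4 · 0.0039062 = 0.00097656, 1/4 · 0.00041649 = 0.00010412, 1/4 · 0.0625 = 0.015625; these sum to 0.17278.
Therefore the posterior P(jar B | data) = (0.00097656) / (0.17278) = 0.0056521.

0.0057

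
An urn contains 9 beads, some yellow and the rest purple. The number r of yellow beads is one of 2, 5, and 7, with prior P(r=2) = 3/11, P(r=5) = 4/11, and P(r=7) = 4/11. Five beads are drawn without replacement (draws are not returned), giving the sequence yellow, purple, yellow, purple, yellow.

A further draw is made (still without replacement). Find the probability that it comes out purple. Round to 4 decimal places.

Compute the likelihood of the observed sequence for each case: P(data | r = 2) = (2/9)(7/8)(1/7)(6/6)(0/5) = 0; P(data | r = 5) = (5/9)(4/8)(4/7)(3/6)(3/5) = 1/21; P(data | r = 7) = (7/9)(2/8)(6/7)(1/6)(5/5) = 1/36.
The prior-weighted likelihoods are 3/11 · 0 = 0, 4/11 · 1/21 = 4/231, 4/11 · 1/36 = 1/99; summing to 19/693.
Normalising, the posterior is P(r = 2 | data) = 0, P(r = 5 | data) = 12/19, P(r = 7 | data) = 7/19.
So P(purple next | data) = Σ P(purple next | H) P(H | data) = (1/2)(12/19) + (0)(7/19) = 6/19.

0.3158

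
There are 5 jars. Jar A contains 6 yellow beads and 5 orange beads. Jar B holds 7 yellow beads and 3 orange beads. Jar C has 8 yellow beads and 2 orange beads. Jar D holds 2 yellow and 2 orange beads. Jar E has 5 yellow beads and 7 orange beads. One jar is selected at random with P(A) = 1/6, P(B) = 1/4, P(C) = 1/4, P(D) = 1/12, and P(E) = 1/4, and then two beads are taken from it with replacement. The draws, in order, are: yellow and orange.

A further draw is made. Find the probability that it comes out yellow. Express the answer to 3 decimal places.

0.590

For each hypothesis, P(data | H) works out to: P(data | jar A) = (6/11)(5/11) = 0.24793; P(data | jar B) = (7/10)(3/10) = 0.21; P(data | jar C) = (8/10)(2/10) = 0.16; P(data | jar D) = (2/4)(2/4) = 0.25; P(data | jar E) = (5/12)(7/12) = 0.24306.
Multiplying each by its prior: 1/6 · 0.24793 = 0.041322, 1/4 · 0.21 = 0.0525, 1/4 · 0.16 = 0.04, 1/12 · 0.25 = 0.020833, 1/4 · 0.24306 = 0.060764; with total 0.21542.
The posterior is then P(jar A | data) = 0.19182, P(jar B | data) = 0.24371, P(jar C | data) = 0.18568, P(jar D | data) = 0.096711, P(jar E | data) = 0.28207.
The predictive probability is P(yellow next | data) = (6/11)(0.19182) + (7/10)(0.24371) + (4/5)(0.18568) + (1/2)(0.096711) + (5/12)(0.28207) = 0.58966.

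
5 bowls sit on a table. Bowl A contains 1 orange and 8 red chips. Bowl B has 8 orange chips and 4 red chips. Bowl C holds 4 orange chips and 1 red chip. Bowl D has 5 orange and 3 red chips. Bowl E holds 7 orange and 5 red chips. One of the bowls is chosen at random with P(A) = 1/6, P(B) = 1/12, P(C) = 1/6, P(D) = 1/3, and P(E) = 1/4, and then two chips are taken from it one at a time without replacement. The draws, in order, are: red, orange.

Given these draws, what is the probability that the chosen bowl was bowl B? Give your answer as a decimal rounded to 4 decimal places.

Under each hypothesis, the probability of the observed sequence is: P(data | bowl A) = (8/9)(1/8) = 0.11111; P(data | bowl B) = (4/12)(8/11) = 0.24242; P(data | bowl C) = (1/5)(4/4) = 0.2; P(data | bowl D) = (3/8)(5/7) = 0.26786; P(data | bowl E) = (5/12)(7/11) = 0.26515.
The prior-weighted likelihoods are 1/6 · 0.11111 = 0.018519, 1/12 · 0.24242 = 0.020202, 1/6 · 0.2 = 0.033333, 1/3 · 0.26786 = 0.089286, 1/4 · 0.26515 = 0.066288; with total 0.22763.
Therefore the posterior P(bowl B | data) = (0.020202) / (0.22763) = 0.08875.

0.0888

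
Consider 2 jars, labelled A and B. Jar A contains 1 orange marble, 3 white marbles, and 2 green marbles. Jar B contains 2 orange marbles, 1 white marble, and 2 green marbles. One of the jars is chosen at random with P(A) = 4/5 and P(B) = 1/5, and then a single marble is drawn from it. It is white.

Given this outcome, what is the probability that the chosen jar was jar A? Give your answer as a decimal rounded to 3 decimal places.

0.909

Under each hypothesis, the probability of this draw is: P(data | jar A) = (3/6) = 1/2; P(data | jar B) = (1/5) = 1/5.
Weighting by the prior gives 4/5 · 1/2 = 2/5, 1/5 · 1/5 = 1/25; summing to 11/25.
Hence P(jar A | data) = (2/5) / (11/25) = 10/11.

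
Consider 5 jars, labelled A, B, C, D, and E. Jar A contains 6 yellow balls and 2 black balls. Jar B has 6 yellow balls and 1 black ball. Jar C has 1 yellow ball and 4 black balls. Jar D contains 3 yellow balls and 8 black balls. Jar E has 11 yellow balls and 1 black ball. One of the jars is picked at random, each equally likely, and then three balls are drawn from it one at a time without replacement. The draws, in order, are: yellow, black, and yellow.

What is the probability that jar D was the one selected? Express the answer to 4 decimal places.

0.1070

The likelihood of the observed sequence under each hypothesis: P(data | jar A) = (6/8)(2/7)(5/6) = 0.17857; P(data | jar B) = (6/7)(1/6)(5/5) = 0.14286; P(data | jar C) = (1/5)(4/4)(0/3) = 0; P(data | jar D) = (3/11)(8/10)(2/9) = 0.048485; P(data | jar E) = (11/12)(1/11)(10/10) = 0.083333.
Multiplying each by its prior: 1/5 · 0.17857 = 0.035714, 1/5 · 0.14286 = 0.028571, 1/5 · 0 = 0, 1/5 · 0.048485 = 0.009697, 1/5 · 0.083333 = 0.016667; with total 0.090649.
So P(jar D | data) = (0.009697) / (0.090649) = 0.10697.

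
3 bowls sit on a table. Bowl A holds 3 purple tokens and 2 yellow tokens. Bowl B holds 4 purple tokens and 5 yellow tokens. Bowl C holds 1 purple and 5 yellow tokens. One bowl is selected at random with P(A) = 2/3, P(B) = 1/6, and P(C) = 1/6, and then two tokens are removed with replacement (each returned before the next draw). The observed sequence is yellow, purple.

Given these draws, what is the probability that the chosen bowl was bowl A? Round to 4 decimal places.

The likelihood of the observed sequence under each hypothesis: P(data | bowl A) = (2/5)(3/5) = 0.24; P(data | bowl B) = (5/9)(4/9) = 0.24691; P(data | bowl C) = (5/6)(1/6) = 0.13889.
Weighting by the prior gives 2/3 · 0.24 = 0.16, 1/6 · 0.24691 = 0.041152, 1/6 · 0.13889 = 0.023148; summing to 0.2243.
Hence P(bowl A | data) = (0.16) / (0.2243) = 0.71333.

0.7133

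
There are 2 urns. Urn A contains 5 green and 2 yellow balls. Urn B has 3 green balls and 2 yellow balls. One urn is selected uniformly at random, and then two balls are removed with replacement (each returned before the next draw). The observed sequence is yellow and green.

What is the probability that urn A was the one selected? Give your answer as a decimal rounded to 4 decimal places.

0.4596

For each hypothesis, P(data | H) works out to: P(data | urn A) = (2/7)(5/7) = 0.20408; P(data | urn B) = (2/5)(3/5) = 0.24.
Multiplying each by its prior: 1/2 · 0.20408 = 0.10204, 1/2 · 0.24 = 0.12; these sum to 0.22204.
By Bayes' rule, P(urn A | data) = (0.10204) / (0.22204) = 0.45956.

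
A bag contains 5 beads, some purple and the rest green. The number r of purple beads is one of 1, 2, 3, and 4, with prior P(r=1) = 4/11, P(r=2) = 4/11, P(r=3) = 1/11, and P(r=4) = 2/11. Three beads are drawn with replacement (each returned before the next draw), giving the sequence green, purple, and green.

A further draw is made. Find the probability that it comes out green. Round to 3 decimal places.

0.646

Under each hypothesis, the probability of the observed sequence is: P(data | r = 1) = (4/5)(1/5)(4/5) = 0.128; P(data | r = 2) = (3/5)(2/5)(3/5) = 0.144; P(data | r = 3) = (2/5)(3/5)(2/5) = 0.096; P(data | r = 4) = (1/5)(4/5)(1/5) = 0.032.
Weighting by the prior gives 4/11 · 0.128 = 0.046545, 4/11 · 0.144 = 0.052364, 1/11 · 0.096 = 0.0087273, 2/11 · 0.032 = 0.0058182; with total 0.11345.
Dividing through by the total gives posterior P(r = 1 | data) = 0.41026, P(r = 2 | data) = 0.46154, P(r = 3 | data) = 0.076923, P(r = 4 | data) = 0.051282.
The predictive probability is P(green next | data) = (4/5)(0.41026) + (3/5)(0.46154) + (2/5)(0.076923) + (1/5)(0.051282) = 0.64615.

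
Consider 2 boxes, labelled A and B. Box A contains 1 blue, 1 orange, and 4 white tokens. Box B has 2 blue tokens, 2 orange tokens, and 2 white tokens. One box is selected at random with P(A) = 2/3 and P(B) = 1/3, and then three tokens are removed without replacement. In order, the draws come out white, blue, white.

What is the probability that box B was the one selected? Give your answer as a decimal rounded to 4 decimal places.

0.1429

Compute the likelihood of the observed sequence for each case: P(data | box A) = (4/6)(1/5)(3/4) = 1/10; P(data | box B) = (2/6)(2/5)(1/4) = 1/30.
Weighting by the prior gives 2/3 · 1/10 = 1/15, 1/3 · 1/30 = 1/90; summing to 7/90.
So P(box B | data) = (1/90) / (7/90) = 1/7.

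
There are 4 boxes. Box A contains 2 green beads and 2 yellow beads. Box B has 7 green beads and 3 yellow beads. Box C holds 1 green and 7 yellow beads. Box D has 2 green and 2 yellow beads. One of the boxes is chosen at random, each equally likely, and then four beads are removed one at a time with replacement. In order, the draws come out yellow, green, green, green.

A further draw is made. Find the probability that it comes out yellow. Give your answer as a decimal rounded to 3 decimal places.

0.413

The likelihood of the observed sequence under each hypothesis: P(data | box A) = (2/4)(2/4)(2/4)(2/4) = 0.0625; P(data | box B) = (3/10)(7/10)(7/10)(7/10) = 0.1029; P(data | box C) = (7/8)(1/8)(1/8)(1/8) = 0.001709; P(data | box D) = (2/4)(2/4)(2/4)(2/4) = 0.0625.
The prior-weighted likelihoods are 1/4 · 0.0625 = 0.015625, 1/4 · 0.1029 = 0.025725, 1/4 · 0.001709 = 0.00042725, 1/4 · 0.0625 = 0.015625; with total 0.057402.
Dividing through by the total gives posterior P(box A | data) = 0.2722, P(box B | data) = 0.44815, P(box C | data) = 0.007443, P(box D | data) = 0.2722.
Averaging over the posterior, P(yellow next | data) = (1/2)(0.2722) + (3/10)(0.44815) + (7/8)(0.007443) + (1/2)(0.2722) = 0.41316.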